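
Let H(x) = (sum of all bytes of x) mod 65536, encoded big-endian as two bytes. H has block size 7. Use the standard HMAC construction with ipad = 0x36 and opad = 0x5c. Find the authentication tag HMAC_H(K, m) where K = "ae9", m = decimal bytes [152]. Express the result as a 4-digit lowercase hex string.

0276

Key "ae9" = 61 65 39 is 3 bytes ≤ B = 7; zero-pad to 7 bytes: K' = 61 65 39 00 00 00 00.
K' ⊕ ipad = 57 53 0f 36 36 36 36.  K' ⊕ opad = 3d 39 65 5c 5c 5c 5c.
Inner input = (K'⊕ipad) ∥ m = 57 53 0f 36 36 36 36 ∥ 98.
Inner hash: sum = 87+83+15+54+54+54+54+152 = 553 → 02 29.
Outer input = (K'⊕opad) ∥ inner = 3d 39 65 5c 5c 5c 5c ∥ 02 29.
Outer hash (tag): sum = 61+57+101+92+92+92+92+2+41 = 630 → 02 76.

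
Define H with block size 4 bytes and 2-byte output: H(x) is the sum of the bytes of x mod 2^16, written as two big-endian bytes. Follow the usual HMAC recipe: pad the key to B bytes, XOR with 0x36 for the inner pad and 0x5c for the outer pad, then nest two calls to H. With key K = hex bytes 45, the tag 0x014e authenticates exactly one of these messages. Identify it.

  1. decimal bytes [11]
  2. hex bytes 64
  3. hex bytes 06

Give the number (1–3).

Key hex bytes 45 is 1 byte ≤ B = 4; zero-pad to 4 bytes: K' = 45 00 00 00.
K' ⊕ ipad = 73 36 36 36; K' ⊕ opad = 19 5c 5c 5c.
m1: inner = H(73 36 36 36 0b) = 01 20; tag = H(19 5c 5c 5c 01 20) = 014e ← matches
m2: inner = H(73 36 36 36 64) = 01 79; tag = H(19 5c 5c 5c 01 79) = 01a7
m3: inner = H(73 36 36 36 06) = 01 1b; tag = H(19 5c 5c 5c 01 1b) = 0149

1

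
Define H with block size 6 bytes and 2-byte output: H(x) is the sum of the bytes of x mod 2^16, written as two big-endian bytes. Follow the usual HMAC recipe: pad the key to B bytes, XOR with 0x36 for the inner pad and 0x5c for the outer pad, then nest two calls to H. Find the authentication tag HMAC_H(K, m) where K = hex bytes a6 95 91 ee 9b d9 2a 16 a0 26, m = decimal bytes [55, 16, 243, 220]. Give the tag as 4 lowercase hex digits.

Key hex bytes a6 95 91 ee 9b d9 2a 16 a0 26 is 10 bytes > B = 6, so hash it first: H(key) = 05 34, then zero-pad to 6 bytes: K' = 05 34 00 00 00 00.
K' ⊕ ipad = 33 02 36 36 36 36.  K' ⊕ opad = 59 68 5c 5c 5c 5c.
Inner input = (K'⊕ipad) ∥ m = 33 02 36 36 36 36 ∥ 37 10 f3 dc.
Inner hash: sum = 51+2+54+54+54+54+55+16+243+220 = 803 → 03 23.
Outer input = (K'⊕opad) ∥ inner = 59 68 5c 5c 5c 5c ∥ 03 23.
Outer hash (tag): sum = 89+104+92+92+92+92+3+35 = 599 → 02 57.

0257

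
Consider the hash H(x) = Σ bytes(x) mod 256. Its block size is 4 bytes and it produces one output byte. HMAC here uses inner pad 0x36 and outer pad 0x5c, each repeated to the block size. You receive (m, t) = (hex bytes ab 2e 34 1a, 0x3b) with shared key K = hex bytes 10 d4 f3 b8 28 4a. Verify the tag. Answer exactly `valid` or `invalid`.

invalid

Key hex bytes 10 d4 f3 b8 28 4a is 6 bytes > B = 4, so hash it first: H(key) = 01, then zero-pad to 4 bytes: K' = 01 00 00 00.
K' ⊕ ipad = 37 36 36 36; K' ⊕ opad = 5d 5c 5c 5c.
Inner hash: sum = 55+54+54+54+171+46+52+26 = 512; mod 256 = 0 → 00.
Outer hash (recomputed tag): sum = 93+92+92+92+0 = 369; mod 256 = 113 → 71.
Recomputed tag = 71; claimed = 3b → mismatch.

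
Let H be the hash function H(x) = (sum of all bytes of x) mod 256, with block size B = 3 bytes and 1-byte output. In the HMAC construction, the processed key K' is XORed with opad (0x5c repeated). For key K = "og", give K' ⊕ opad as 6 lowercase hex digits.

333b5c

Key "og" = 6f 67 is 2 bytes ≤ B = 3; zero-pad to 3 bytes: K' = 6f 67 00.
XOR each byte with 0x5c: 6f⊕5c=33, 67⊕5c=3b, 00⊕5c=5c.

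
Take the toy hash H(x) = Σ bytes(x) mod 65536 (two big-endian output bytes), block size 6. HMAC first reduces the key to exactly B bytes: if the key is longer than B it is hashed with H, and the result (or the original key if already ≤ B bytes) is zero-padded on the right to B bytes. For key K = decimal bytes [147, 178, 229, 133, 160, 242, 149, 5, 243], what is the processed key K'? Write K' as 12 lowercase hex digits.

05ce00000000

|K| = 9 > B = 6, so first hash the key.
H(K): sum = 147+178+229+133+160+242+149+5+243 = 1486 → 05 ce.
Zero-pad H(K) = 05 ce to 6 bytes: K' = 05 ce 00 00 00 00.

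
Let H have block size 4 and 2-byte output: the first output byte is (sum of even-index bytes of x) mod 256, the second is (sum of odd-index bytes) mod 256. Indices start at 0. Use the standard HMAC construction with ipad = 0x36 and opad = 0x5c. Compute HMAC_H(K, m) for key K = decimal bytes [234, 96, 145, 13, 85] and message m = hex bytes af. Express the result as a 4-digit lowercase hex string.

Key decimal bytes [234, 96, 145, 13, 85] = ea 60 91 0d 55 is 5 bytes > B = 4, so hash it first: H(key) = d0 6d, then zero-pad to 4 bytes: K' = d0 6d 00 00.
K' ⊕ ipad = e6 5b 36 36.  K' ⊕ opad = 8c 31 5c 5c.
Inner input = (K'⊕ipad) ∥ m = e6 5b 36 36 ∥ af.
Inner hash: even-index sum = 459 mod 256 = 203; odd-index sum = 145 mod 256 = 145 → cb 91.
Outer input = (K'⊕opad) ∥ inner = 8c 31 5c 5c ∥ cb 91.
Outer hash (tag): even-index sum = 435 mod 256 = 179; odd-index sum = 286 mod 256 = 30 → b3 1e.

b31e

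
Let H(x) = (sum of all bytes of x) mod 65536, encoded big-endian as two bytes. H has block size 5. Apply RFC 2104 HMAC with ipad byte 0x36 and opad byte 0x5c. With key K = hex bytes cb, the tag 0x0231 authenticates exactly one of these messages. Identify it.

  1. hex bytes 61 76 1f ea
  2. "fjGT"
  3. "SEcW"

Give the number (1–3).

Key hex bytes cb is 1 byte ≤ B = 5; zero-pad to 5 bytes: K' = cb 00 00 00 00.
K' ⊕ ipad = fd 36 36 36 36; K' ⊕ opad = 97 5c 5c 5c 5c.
m1: inner = H(fd 36 36 36 36 61 76 1f ea) = 03 b5; tag = H(97 5c 5c 5c 5c 03 b5) = 02bf
m2: inner = H(fd 36 36 36 36 66 6a 47 54) = 03 40; tag = H(97 5c 5c 5c 5c 03 40) = 024a
m3: inner = H(fd 36 36 36 36 53 45 63 57) = 03 27; tag = H(97 5c 5c 5c 5c 03 27) = 0231 ← matches

3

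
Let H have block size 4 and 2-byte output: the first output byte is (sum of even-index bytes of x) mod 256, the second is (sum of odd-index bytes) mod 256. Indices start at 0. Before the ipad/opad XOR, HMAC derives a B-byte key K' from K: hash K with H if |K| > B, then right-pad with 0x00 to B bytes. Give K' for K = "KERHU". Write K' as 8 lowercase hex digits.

f28d0000

|K| = 5 > B = 4, so first hash the key.
H(K): even-index sum = 242 mod 256 = 242; odd-index sum = 141 mod 256 = 141 → f2 8d.
Zero-pad H(K) = f2 8d to 4 bytes: K' = f2 8d 00 00.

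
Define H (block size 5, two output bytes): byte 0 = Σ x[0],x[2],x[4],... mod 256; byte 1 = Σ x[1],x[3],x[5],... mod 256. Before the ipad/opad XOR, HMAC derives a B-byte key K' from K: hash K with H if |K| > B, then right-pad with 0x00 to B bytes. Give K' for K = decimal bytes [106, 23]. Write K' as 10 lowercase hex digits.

Key decimal bytes [106, 23] = 6a 17 is 2 bytes ≤ B = 5; zero-pad to 5 bytes: K' = 6a 17 00 00 00.

6a17000000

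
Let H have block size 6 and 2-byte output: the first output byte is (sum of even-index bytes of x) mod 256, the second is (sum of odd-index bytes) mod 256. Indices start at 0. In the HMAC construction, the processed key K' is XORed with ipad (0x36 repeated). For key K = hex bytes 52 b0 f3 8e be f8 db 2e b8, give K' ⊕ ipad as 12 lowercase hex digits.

a05236363636

Key hex bytes 52 b0 f3 8e be f8 db 2e b8 is 9 bytes > B = 6, so hash it first: H(key) = 96 64, then zero-pad to 6 bytes: K' = 96 64 00 00 00 00.
XOR each byte with 0x36: 96⊕36=a0, 64⊕36=52, 00⊕36=36, 00⊕36=36, 00⊕36=36, 00⊕36=36.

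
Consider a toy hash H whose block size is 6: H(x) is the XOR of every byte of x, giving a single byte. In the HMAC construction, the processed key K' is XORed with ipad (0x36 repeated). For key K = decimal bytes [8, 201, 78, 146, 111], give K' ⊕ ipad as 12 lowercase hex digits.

3eff78a45936

Key decimal bytes [8, 201, 78, 146, 111] = 08 c9 4e 92 6f is 5 bytes ≤ B = 6; zero-pad to 6 bytes: K' = 08 c9 4e 92 6f 00.
XOR each byte with 0x36: 08⊕36=3e, c9⊕36=ff, 4e⊕36=78, 92⊕36=a4, 6f⊕36=59, 00⊕36=36.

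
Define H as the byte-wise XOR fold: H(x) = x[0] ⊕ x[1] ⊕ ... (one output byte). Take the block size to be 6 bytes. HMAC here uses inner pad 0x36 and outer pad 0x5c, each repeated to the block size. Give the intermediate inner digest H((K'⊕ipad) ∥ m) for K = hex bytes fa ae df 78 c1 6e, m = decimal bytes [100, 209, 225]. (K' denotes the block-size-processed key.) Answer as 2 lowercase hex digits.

08

Key hex bytes fa ae df 78 c1 6e is exactly B = 6 bytes: K' = fa ae df 78 c1 6e.
K' ⊕ ipad = cc 98 e9 4e f7 58.
Inner input = cc 98 e9 4e f7 58 ∥ 64 d1 e1.
Inner hash: XOR cc⊕98⊕e9⊕4e⊕f7⊕58⊕64⊕d1⊕e1 = 08.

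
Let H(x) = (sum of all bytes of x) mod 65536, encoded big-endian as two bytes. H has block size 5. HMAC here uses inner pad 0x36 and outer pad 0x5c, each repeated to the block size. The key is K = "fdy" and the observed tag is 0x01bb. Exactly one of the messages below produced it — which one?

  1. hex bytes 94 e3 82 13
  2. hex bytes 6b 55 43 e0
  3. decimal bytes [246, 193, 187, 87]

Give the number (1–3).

Key "fdy" = 66 64 79 is 3 bytes ≤ B = 5; zero-pad to 5 bytes: K' = 66 64 79 00 00.
K' ⊕ ipad = 50 52 4f 36 36; K' ⊕ opad = 3a 38 25 5c 5c.
m1: inner = H(50 52 4f 36 36 94 e3 82 13) = 03 69; tag = H(3a 38 25 5c 5c 03 69) = 01bb ← matches
m2: inner = H(50 52 4f 36 36 6b 55 43 e0) = 03 40; tag = H(3a 38 25 5c 5c 03 40) = 0192
m3: inner = H(50 52 4f 36 36 f6 c1 bb 57) = 04 26; tag = H(3a 38 25 5c 5c 04 26) = 0179

1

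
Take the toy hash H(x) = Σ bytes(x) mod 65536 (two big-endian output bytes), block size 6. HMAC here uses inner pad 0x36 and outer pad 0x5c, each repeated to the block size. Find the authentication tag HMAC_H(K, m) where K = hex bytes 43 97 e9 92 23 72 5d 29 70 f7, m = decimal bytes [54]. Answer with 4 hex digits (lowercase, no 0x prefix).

Key hex bytes 43 97 e9 92 23 72 5d 29 70 f7 is 10 bytes > B = 6, so hash it first: H(key) = 04 d7, then zero-pad to 6 bytes: K' = 04 d7 00 00 00 00.
K' ⊕ ipad = 32 e1 36 36 36 36.  K' ⊕ opad = 58 8b 5c 5c 5c 5c.
Inner input = (K'⊕ipad) ∥ m = 32 e1 36 36 36 36 ∥ 36.
Inner hash: sum = 50+225+54+54+54+54+54 = 545 → 02 21.
Outer input = (K'⊕opad) ∥ inner = 58 8b 5c 5c 5c 5c ∥ 02 21.
Outer hash (tag): sum = 88+139+92+92+92+92+2+33 = 630 → 02 76.

0276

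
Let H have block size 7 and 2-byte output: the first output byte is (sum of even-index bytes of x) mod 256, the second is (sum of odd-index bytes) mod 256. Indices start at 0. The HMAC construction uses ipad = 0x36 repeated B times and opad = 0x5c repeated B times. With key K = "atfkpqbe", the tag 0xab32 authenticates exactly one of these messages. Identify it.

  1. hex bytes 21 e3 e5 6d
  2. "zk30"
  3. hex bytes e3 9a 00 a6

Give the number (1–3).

3

Key "atfkpqbe" = 61 74 66 6b 70 71 62 65 is 8 bytes > B = 7, so hash it first: H(key) = 99 b5, then zero-pad to 7 bytes: K' = 99 b5 00 00 00 00 00.
K' ⊕ ipad = af 83 36 36 36 36 36; K' ⊕ opad = c5 e9 5c 5c 5c 5c 5c.
m1: inner = H(af 83 36 36 36 36 36 21 e3 e5 6d) = a1 f5; tag = H(c5 e9 5c 5c 5c 5c 5c a1 f5) = ce42
m2: inner = H(af 83 36 36 36 36 36 7a 6b 33 30) = ec 9c; tag = H(c5 e9 5c 5c 5c 5c 5c ec 9c) = 758d
m3: inner = H(af 83 36 36 36 36 36 e3 9a 00 a6) = 91 d2; tag = H(c5 e9 5c 5c 5c 5c 5c 91 d2) = ab32 ← matches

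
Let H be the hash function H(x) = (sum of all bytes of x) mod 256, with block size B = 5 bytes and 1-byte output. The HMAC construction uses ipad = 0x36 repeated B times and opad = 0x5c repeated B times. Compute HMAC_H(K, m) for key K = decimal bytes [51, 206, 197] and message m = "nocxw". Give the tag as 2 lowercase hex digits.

dd

Key decimal bytes [51, 206, 197] = 33 ce c5 is 3 bytes ≤ B = 5; zero-pad to 5 bytes: K' = 33 ce c5 00 00.
K' ⊕ ipad = 05 f8 f3 36 36.  K' ⊕ opad = 6f 92 99 5c 5c.
Inner input = (K'⊕ipad) ∥ m = 05 f8 f3 36 36 ∥ 6e 6f 63 78 77.
Inner hash: sum = 5+248+243+54+54+110+111+99+120+119 = 1163; mod 256 = 139 → 8b.
Outer input = (K'⊕opad) ∥ inner = 6f 92 99 5c 5c ∥ 8b.
Outer hash (tag): sum = 111+146+153+92+92+139 = 733; mod 256 = 221 → dd.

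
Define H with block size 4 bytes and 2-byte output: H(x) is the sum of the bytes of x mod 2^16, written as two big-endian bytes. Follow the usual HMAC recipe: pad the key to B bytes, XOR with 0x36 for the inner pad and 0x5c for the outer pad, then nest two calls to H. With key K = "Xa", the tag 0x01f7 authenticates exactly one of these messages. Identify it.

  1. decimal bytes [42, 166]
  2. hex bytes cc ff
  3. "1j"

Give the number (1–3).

2

Key "Xa" = 58 61 is 2 bytes ≤ B = 4; zero-pad to 4 bytes: K' = 58 61 00 00.
K' ⊕ ipad = 6e 57 36 36; K' ⊕ opad = 04 3d 5c 5c.
m1: inner = H(6e 57 36 36 2a a6) = 02 01; tag = H(04 3d 5c 5c 02 01) = 00fc
m2: inner = H(6e 57 36 36 cc ff) = 02 fc; tag = H(04 3d 5c 5c 02 fc) = 01f7 ← matches
m3: inner = H(6e 57 36 36 31 6a) = 01 cc; tag = H(04 3d 5c 5c 01 cc) = 01c6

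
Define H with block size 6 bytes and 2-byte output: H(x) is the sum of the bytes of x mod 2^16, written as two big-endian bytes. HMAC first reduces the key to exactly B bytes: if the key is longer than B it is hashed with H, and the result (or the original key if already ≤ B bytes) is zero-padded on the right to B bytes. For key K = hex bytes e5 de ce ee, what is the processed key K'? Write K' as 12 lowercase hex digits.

Key hex bytes e5 de ce ee is 4 bytes ≤ B = 6; zero-pad to 6 bytes: K' = e5 de ce ee 00 00.

e5deceee0000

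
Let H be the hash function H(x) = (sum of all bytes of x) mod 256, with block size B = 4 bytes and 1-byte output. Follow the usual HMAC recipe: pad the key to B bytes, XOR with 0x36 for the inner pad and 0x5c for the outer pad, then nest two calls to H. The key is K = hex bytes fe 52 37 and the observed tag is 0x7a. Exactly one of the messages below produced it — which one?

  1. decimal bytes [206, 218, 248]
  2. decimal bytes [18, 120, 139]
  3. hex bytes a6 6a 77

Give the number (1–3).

Key hex bytes fe 52 37 is 3 bytes ≤ B = 4; zero-pad to 4 bytes: K' = fe 52 37 00.
K' ⊕ ipad = c8 64 01 36; K' ⊕ opad = a2 0e 6b 5c.
m1: inner = H(c8 64 01 36 ce da f8) = 03; tag = H(a2 0e 6b 5c 03) = 7a ← matches
m2: inner = H(c8 64 01 36 12 78 8b) = 78; tag = H(a2 0e 6b 5c 78) = ef
m3: inner = H(c8 64 01 36 a6 6a 77) = ea; tag = H(a2 0e 6b 5c ea) = 61

1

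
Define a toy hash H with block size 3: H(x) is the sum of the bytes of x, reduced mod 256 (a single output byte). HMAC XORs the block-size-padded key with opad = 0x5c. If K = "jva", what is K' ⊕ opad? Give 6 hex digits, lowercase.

362a3d

Key "jva" = 6a 76 61 is exactly B = 3 bytes: K' = 6a 76 61.
XOR each byte with 0x5c: 6a⊕5c=36, 76⊕5c=2a, 61⊕5c=3d.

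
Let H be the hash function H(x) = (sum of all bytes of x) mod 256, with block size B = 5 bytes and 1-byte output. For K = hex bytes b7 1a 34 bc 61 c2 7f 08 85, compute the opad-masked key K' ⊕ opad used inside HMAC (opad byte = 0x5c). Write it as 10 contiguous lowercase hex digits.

ac5c5c5c5c

Key hex bytes b7 1a 34 bc 61 c2 7f 08 85 is 9 bytes > B = 5, so hash it first: H(key) = f0, then zero-pad to 5 bytes: K' = f0 00 00 00 00.
XOR each byte with 0x5c: f0⊕5c=ac, 00⊕5c=5c, 00⊕5c=5c, 00⊕5c=5c, 00⊕5c=5c.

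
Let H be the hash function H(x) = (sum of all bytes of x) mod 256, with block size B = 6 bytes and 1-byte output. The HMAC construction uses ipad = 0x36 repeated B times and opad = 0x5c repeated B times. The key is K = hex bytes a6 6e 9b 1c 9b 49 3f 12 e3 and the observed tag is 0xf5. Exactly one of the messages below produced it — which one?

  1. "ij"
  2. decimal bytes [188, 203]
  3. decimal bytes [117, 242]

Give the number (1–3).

2

Key hex bytes a6 6e 9b 1c 9b 49 3f 12 e3 is 9 bytes > B = 6, so hash it first: H(key) = e3, then zero-pad to 6 bytes: K' = e3 00 00 00 00 00.
K' ⊕ ipad = d5 36 36 36 36 36; K' ⊕ opad = bf 5c 5c 5c 5c 5c.
m1: inner = H(d5 36 36 36 36 36 69 6a) = b6; tag = H(bf 5c 5c 5c 5c 5c b6) = 41
m2: inner = H(d5 36 36 36 36 36 bc cb) = 6a; tag = H(bf 5c 5c 5c 5c 5c 6a) = f5 ← matches
m3: inner = H(d5 36 36 36 36 36 75 f2) = 4a; tag = H(bf 5c 5c 5c 5c 5c 4a) = d5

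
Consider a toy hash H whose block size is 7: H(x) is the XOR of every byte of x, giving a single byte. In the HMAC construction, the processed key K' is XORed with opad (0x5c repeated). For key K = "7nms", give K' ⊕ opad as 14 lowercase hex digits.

6b32312f5c5c5c

Key "7nms" = 37 6e 6d 73 is 4 bytes ≤ B = 7; zero-pad to 7 bytes: K' = 37 6e 6d 73 00 00 00.
XOR each byte with 0x5c: 37⊕5c=6b, 6e⊕5c=32, 6d⊕5c=31, 73⊕5c=2f, 00⊕5c=5c, 00⊕5c=5c, 00⊕5c=5c.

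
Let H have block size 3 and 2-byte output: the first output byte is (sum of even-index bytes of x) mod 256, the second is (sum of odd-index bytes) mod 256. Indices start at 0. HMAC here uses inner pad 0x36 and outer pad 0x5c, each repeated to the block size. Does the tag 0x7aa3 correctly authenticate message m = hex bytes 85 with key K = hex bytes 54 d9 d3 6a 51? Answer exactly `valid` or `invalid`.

Key hex bytes 54 d9 d3 6a 51 is 5 bytes > B = 3, so hash it first: H(key) = 78 43, then zero-pad to 3 bytes: K' = 78 43 00.
K' ⊕ ipad = 4e 75 36; K' ⊕ opad = 24 1f 5c.
Inner hash: even-index sum = 132 mod 256 = 132; odd-index sum = 250 mod 256 = 250 → 84 fa.
Outer hash (recomputed tag): even-index sum = 378 mod 256 = 122; odd-index sum = 163 mod 256 = 163 → 7a a3.
Recomputed tag = 7aa3; claimed = 7aa3 → match.

valid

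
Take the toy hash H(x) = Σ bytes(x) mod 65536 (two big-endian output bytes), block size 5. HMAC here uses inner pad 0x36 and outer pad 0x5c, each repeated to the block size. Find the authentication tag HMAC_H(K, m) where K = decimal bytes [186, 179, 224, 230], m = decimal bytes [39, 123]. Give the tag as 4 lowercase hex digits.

Key decimal bytes [186, 179, 224, 230] = ba b3 e0 e6 is 4 bytes ≤ B = 5; zero-pad to 5 bytes: K' = ba b3 e0 e6 00.
K' ⊕ ipad = 8c 85 d6 d0 36.  K' ⊕ opad = e6 ef bc ba 5c.
Inner input = (K'⊕ipad) ∥ m = 8c 85 d6 d0 36 ∥ 27 7b.
Inner hash: sum = 140+133+214+208+54+39+123 = 911 → 03 8f.
Outer input = (K'⊕opad) ∥ inner = e6 ef bc ba 5c ∥ 03 8f.
Outer hash (tag): sum = 230+239+188+186+92+3+143 = 1081 → 04 39.

0439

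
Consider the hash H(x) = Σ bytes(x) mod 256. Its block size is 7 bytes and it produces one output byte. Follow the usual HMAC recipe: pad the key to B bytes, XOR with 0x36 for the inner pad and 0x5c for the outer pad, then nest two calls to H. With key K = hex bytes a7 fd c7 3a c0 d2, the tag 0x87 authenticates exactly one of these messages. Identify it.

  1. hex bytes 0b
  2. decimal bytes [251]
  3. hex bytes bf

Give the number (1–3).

2

Key hex bytes a7 fd c7 3a c0 d2 is 6 bytes ≤ B = 7; zero-pad to 7 bytes: K' = a7 fd c7 3a c0 d2 00.
K' ⊕ ipad = 91 cb f1 0c f6 e4 36; K' ⊕ opad = fb a1 9b 66 9c 8e 5c.
m1: inner = H(91 cb f1 0c f6 e4 36 0b) = 74; tag = H(fb a1 9b 66 9c 8e 5c 74) = 97
m2: inner = H(91 cb f1 0c f6 e4 36 fb) = 64; tag = H(fb a1 9b 66 9c 8e 5c 64) = 87 ← matches
m3: inner = H(91 cb f1 0c f6 e4 36 bf) = 28; tag = H(fb a1 9b 66 9c 8e 5c 28) = 4b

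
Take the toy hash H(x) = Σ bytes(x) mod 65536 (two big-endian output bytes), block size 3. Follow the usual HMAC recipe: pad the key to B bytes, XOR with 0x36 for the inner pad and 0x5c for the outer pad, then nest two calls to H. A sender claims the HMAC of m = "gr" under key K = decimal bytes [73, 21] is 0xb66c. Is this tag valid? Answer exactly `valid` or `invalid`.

Key decimal bytes [73, 21] = 49 15 is 2 bytes ≤ B = 3; zero-pad to 3 bytes: K' = 49 15 00.
K' ⊕ ipad = 7f 23 36; K' ⊕ opad = 15 49 5c.
Inner hash: sum = 127+35+54+103+114 = 433 → 01 b1.
Outer hash (recomputed tag): sum = 21+73+92+1+177 = 364 → 01 6c.
Recomputed tag = 016c; claimed = b66c → mismatch.

invalid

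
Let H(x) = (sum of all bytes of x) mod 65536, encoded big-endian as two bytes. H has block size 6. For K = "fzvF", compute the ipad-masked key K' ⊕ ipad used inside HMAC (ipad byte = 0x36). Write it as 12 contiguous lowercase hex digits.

Key "fzvF" = 66 7a 76 46 is 4 bytes ≤ B = 6; zero-pad to 6 bytes: K' = 66 7a 76 46 00 00.
XOR each byte with 0x36: 66⊕36=50, 7a⊕36=4c, 76⊕36=40, 46⊕36=70, 00⊕36=36, 00⊕36=36.

504c40703636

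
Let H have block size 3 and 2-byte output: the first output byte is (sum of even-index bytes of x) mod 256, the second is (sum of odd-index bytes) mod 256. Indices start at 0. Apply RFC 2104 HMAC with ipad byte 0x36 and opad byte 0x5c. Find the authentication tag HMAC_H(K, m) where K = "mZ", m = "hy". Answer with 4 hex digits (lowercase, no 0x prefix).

Key "mZ" = 6d 5a is 2 bytes ≤ B = 3; zero-pad to 3 bytes: K' = 6d 5a 00.
K' ⊕ ipad = 5b 6c 36.  K' ⊕ opad = 31 06 5c.
Inner input = (K'⊕ipad) ∥ m = 5b 6c 36 ∥ 68 79.
Inner hash: even-index sum = 266 mod 256 = 10; odd-index sum = 212 mod 256 = 212 → 0a d4.
Outer input = (K'⊕opad) ∥ inner = 31 06 5c ∥ 0a d4.
Outer hash (tag): even-index sum = 353 mod 256 = 97; odd-index sum = 16 mod 256 = 16 → 61 10.

6110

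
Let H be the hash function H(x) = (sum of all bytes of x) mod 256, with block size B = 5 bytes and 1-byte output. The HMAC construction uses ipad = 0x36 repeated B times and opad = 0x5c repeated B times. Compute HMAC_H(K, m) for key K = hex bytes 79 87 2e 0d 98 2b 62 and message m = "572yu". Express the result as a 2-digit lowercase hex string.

Key hex bytes 79 87 2e 0d 98 2b 62 is 7 bytes > B = 5, so hash it first: H(key) = 60, then zero-pad to 5 bytes: K' = 60 00 00 00 00.
K' ⊕ ipad = 56 36 36 36 36.  K' ⊕ opad = 3c 5c 5c 5c 5c.
Inner input = (K'⊕ipad) ∥ m = 56 36 36 36 36 ∥ 35 37 32 79 75.
Inner hash: sum = 86+54+54+54+54+53+55+50+121+117 = 698; mod 256 = 186 → ba.
Outer input = (K'⊕opad) ∥ inner = 3c 5c 5c 5c 5c ∥ ba.
Outer hash (tag): sum = 60+92+92+92+92+186 = 614; mod 256 = 102 → 66.

66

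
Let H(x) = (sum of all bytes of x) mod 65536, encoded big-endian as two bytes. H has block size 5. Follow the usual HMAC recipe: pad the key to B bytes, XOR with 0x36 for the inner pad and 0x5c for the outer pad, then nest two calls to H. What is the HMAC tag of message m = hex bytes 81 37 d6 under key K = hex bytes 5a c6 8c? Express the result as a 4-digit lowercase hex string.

023c

Key hex bytes 5a c6 8c is 3 bytes ≤ B = 5; zero-pad to 5 bytes: K' = 5a c6 8c 00 00.
K' ⊕ ipad = 6c f0 ba 36 36.  K' ⊕ opad = 06 9a d0 5c 5c.
Inner input = (K'⊕ipad) ∥ m = 6c f0 ba 36 36 ∥ 81 37 d6.
Inner hash: sum = 108+240+186+54+54+129+55+214 = 1040 → 04 10.
Outer input = (K'⊕opad) ∥ inner = 06 9a d0 5c 5c ∥ 04 10.
Outer hash (tag): sum = 6+154+208+92+92+4+16 = 572 → 02 3c.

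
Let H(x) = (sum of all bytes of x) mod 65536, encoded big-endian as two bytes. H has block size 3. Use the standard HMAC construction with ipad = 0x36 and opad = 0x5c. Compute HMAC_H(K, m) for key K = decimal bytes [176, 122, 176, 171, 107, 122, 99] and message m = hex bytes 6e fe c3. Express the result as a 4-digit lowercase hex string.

Key decimal bytes [176, 122, 176, 171, 107, 122, 99] = b0 7a b0 ab 6b 7a 63 is 7 bytes > B = 3, so hash it first: H(key) = 03 cd, then zero-pad to 3 bytes: K' = 03 cd 00.
K' ⊕ ipad = 35 fb 36.  K' ⊕ opad = 5f 91 5c.
Inner input = (K'⊕ipad) ∥ m = 35 fb 36 ∥ 6e fe c3.
Inner hash: sum = 53+251+54+110+254+195 = 917 → 03 95.
Outer input = (K'⊕opad) ∥ inner = 5f 91 5c ∥ 03 95.
Outer hash (tag): sum = 95+145+92+3+149 = 484 → 01 e4.

01e4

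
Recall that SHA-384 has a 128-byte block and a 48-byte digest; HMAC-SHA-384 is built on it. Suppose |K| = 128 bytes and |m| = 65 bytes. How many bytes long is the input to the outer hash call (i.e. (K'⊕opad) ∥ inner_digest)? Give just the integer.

176

Key is 128 ≤ 128 bytes, zero-padded: |K'| = 128.
Outer input = (K'⊕opad) ∥ H(inner) → 128 + 48 = 176 bytes.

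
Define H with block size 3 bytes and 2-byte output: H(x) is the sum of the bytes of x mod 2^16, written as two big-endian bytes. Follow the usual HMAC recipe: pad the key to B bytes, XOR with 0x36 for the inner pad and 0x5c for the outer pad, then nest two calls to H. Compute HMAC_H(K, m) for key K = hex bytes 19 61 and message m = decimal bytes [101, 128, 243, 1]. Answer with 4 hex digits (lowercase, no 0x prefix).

Key hex bytes 19 61 is 2 bytes ≤ B = 3; zero-pad to 3 bytes: K' = 19 61 00.
K' ⊕ ipad = 2f 57 36.  K' ⊕ opad = 45 3d 5c.
Inner input = (K'⊕ipad) ∥ m = 2f 57 36 ∥ 65 80 f3 01.
Inner hash: sum = 47+87+54+101+128+243+1 = 661 → 02 95.
Outer input = (K'⊕opad) ∥ inner = 45 3d 5c ∥ 02 95.
Outer hash (tag): sum = 69+61+92+2+149 = 373 → 01 75.

0175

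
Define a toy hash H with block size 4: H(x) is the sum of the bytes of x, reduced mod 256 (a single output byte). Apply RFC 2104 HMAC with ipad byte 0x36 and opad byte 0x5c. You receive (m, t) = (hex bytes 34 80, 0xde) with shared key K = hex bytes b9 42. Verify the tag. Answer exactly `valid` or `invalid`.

valid

Key hex bytes b9 42 is 2 bytes ≤ B = 4; zero-pad to 4 bytes: K' = b9 42 00 00.
K' ⊕ ipad = 8f 74 36 36; K' ⊕ opad = e5 1e 5c 5c.
Inner hash: sum = 143+116+54+54+52+128 = 547; mod 256 = 35 → 23.
Outer hash (recomputed tag): sum = 229+30+92+92+35 = 478; mod 256 = 222 → de.
Recomputed tag = de; claimed = de → match.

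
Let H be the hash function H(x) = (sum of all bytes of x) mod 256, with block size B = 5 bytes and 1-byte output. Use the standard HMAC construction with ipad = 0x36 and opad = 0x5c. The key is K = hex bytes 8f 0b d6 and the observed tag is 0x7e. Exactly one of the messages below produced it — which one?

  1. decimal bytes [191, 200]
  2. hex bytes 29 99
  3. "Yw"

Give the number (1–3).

3

Key hex bytes 8f 0b d6 is 3 bytes ≤ B = 5; zero-pad to 5 bytes: K' = 8f 0b d6 00 00.
K' ⊕ ipad = b9 3d e0 36 36; K' ⊕ opad = d3 57 8a 5c 5c.
m1: inner = H(b9 3d e0 36 36 bf c8) = c9; tag = H(d3 57 8a 5c 5c c9) = 35
m2: inner = H(b9 3d e0 36 36 29 99) = 04; tag = H(d3 57 8a 5c 5c 04) = 70
m3: inner = H(b9 3d e0 36 36 59 77) = 12; tag = H(d3 57 8a 5c 5c 12) = 7e ← matches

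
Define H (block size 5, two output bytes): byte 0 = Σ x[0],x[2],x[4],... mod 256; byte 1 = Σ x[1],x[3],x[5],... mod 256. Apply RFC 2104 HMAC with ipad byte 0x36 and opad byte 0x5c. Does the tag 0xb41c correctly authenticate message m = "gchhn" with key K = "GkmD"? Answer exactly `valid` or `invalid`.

Key "GkmD" = 47 6b 6d 44 is 4 bytes ≤ B = 5; zero-pad to 5 bytes: K' = 47 6b 6d 44 00.
K' ⊕ ipad = 71 5d 5b 72 36; K' ⊕ opad = 1b 37 31 18 5c.
Inner hash: even-index sum = 461 mod 256 = 205; odd-index sum = 524 mod 256 = 12 → cd 0c.
Outer hash (recomputed tag): even-index sum = 180 mod 256 = 180; odd-index sum = 284 mod 256 = 28 → b4 1c.
Recomputed tag = b41c; claimed = b41c → match.

valid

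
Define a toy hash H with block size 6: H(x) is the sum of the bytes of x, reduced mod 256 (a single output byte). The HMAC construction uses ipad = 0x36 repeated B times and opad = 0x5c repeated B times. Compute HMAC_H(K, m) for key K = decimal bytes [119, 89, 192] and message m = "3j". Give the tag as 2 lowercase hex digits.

Key decimal bytes [119, 89, 192] = 77 59 c0 is 3 bytes ≤ B = 6; zero-pad to 6 bytes: K' = 77 59 c0 00 00 00.
K' ⊕ ipad = 41 6f f6 36 36 36.  K' ⊕ opad = 2b 05 9c 5c 5c 5c.
Inner input = (K'⊕ipad) ∥ m = 41 6f f6 36 36 36 ∥ 33 6a.
Inner hash: sum = 65+111+246+54+54+54+51+106 = 741; mod 256 = 229 → e5.
Outer input = (K'⊕opad) ∥ inner = 2b 05 9c 5c 5c 5c ∥ e5.
Outer hash (tag): sum = 43+5+156+92+92+92+229 = 709; mod 256 = 197 → c5.

c5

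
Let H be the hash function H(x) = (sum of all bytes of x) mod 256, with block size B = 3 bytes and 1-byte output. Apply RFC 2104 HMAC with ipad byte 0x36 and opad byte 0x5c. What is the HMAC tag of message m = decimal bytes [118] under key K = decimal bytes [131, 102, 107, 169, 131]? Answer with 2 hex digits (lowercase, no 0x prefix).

Key decimal bytes [131, 102, 107, 169, 131] = 83 66 6b a9 83 is 5 bytes > B = 3, so hash it first: H(key) = 80, then zero-pad to 3 bytes: K' = 80 00 00.
K' ⊕ ipad = b6 36 36.  K' ⊕ opad = dc 5c 5c.
Inner input = (K'⊕ipad) ∥ m = b6 36 36 ∥ 76.
Inner hash: sum = 182+54+54+118 = 408; mod 256 = 152 → 98.
Outer input = (K'⊕opad) ∥ inner = dc 5c 5c ∥ 98.
Outer hash (tag): sum = 220+92+92+152 = 556; mod 256 = 44 → 2c.

2c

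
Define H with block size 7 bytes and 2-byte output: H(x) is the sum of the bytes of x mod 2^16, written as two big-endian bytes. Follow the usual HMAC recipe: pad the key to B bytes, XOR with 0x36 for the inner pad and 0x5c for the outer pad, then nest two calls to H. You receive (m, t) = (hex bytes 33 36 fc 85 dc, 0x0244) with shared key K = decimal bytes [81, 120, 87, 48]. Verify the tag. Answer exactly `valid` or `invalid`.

valid

Key decimal bytes [81, 120, 87, 48] = 51 78 57 30 is 4 bytes ≤ B = 7; zero-pad to 7 bytes: K' = 51 78 57 30 00 00 00.
K' ⊕ ipad = 67 4e 61 06 36 36 36; K' ⊕ opad = 0d 24 0b 6c 5c 5c 5c.
Inner hash: sum = 103+78+97+6+54+54+54+51+54+252+133+220 = 1156 → 04 84.
Outer hash (recomputed tag): sum = 13+36+11+108+92+92+92+4+132 = 580 → 02 44.
Recomputed tag = 0244; claimed = 0244 → match.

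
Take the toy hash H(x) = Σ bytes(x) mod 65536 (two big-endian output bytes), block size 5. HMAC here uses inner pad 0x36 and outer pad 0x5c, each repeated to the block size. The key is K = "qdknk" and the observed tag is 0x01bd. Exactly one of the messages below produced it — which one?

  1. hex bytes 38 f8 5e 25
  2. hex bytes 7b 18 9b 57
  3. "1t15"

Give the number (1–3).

Key "qdknk" = 71 64 6b 6e 6b is exactly B = 5 bytes: K' = 71 64 6b 6e 6b.
K' ⊕ ipad = 47 52 5d 58 5d; K' ⊕ opad = 2d 38 37 32 37.
m1: inner = H(47 52 5d 58 5d 38 f8 5e 25) = 03 5e; tag = H(2d 38 37 32 37 03 5e) = 0166
m2: inner = H(47 52 5d 58 5d 7b 18 9b 57) = 03 30; tag = H(2d 38 37 32 37 03 30) = 0138
m3: inner = H(47 52 5d 58 5d 31 74 31 35) = 02 b6; tag = H(2d 38 37 32 37 02 b6) = 01bd ← matches

3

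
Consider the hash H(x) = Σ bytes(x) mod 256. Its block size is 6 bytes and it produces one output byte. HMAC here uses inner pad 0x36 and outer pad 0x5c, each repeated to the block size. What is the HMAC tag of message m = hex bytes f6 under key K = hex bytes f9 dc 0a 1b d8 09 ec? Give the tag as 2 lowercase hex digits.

Key hex bytes f9 dc 0a 1b d8 09 ec is 7 bytes > B = 6, so hash it first: H(key) = c7, then zero-pad to 6 bytes: K' = c7 00 00 00 00 00.
K' ⊕ ipad = f1 36 36 36 36 36.  K' ⊕ opad = 9b 5c 5c 5c 5c 5c.
Inner input = (K'⊕ipad) ∥ m = f1 36 36 36 36 36 ∥ f6.
Inner hash: sum = 241+54+54+54+54+54+246 = 757; mod 256 = 245 → f5.
Outer input = (K'⊕opad) ∥ inner = 9b 5c 5c 5c 5c 5c ∥ f5.
Outer hash (tag): sum = 155+92+92+92+92+92+245 = 860; mod 256 = 92 → 5c.

5c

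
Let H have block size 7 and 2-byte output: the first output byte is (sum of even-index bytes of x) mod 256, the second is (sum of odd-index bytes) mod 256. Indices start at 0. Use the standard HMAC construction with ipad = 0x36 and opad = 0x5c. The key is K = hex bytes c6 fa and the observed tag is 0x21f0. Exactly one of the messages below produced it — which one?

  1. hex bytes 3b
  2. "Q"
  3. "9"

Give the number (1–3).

Key hex bytes c6 fa is 2 bytes ≤ B = 7; zero-pad to 7 bytes: K' = c6 fa 00 00 00 00 00.
K' ⊕ ipad = f0 cc 36 36 36 36 36; K' ⊕ opad = 9a a6 5c 5c 5c 5c 5c.
m1: inner = H(f0 cc 36 36 36 36 36 3b) = 92 73; tag = H(9a a6 5c 5c 5c 5c 5c 92 73) = 21f0 ← matches
m2: inner = H(f0 cc 36 36 36 36 36 51) = 92 89; tag = H(9a a6 5c 5c 5c 5c 5c 92 89) = 37f0
m3: inner = H(f0 cc 36 36 36 36 36 39) = 92 71; tag = H(9a a6 5c 5c 5c 5c 5c 92 71) = 1ff0

1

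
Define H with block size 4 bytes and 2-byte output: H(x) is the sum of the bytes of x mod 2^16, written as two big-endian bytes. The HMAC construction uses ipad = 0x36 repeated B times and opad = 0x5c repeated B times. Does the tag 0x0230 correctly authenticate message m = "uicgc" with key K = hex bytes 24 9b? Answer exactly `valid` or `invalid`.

Key hex bytes 24 9b is 2 bytes ≤ B = 4; zero-pad to 4 bytes: K' = 24 9b 00 00.
K' ⊕ ipad = 12 ad 36 36; K' ⊕ opad = 78 c7 5c 5c.
Inner hash: sum = 18+173+54+54+117+105+99+103+99 = 822 → 03 36.
Outer hash (recomputed tag): sum = 120+199+92+92+3+54 = 560 → 02 30.
Recomputed tag = 0230; claimed = 0230 → match.

valid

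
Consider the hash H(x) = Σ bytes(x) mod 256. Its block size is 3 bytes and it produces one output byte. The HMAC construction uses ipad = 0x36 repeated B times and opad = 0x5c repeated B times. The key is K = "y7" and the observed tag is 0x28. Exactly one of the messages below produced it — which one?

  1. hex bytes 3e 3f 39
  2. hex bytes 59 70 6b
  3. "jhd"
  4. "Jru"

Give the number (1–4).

1

Key "y7" = 79 37 is 2 bytes ≤ B = 3; zero-pad to 3 bytes: K' = 79 37 00.
K' ⊕ ipad = 4f 01 36; K' ⊕ opad = 25 6b 5c.
m1: inner = H(4f 01 36 3e 3f 39) = 3c; tag = H(25 6b 5c 3c) = 28 ← matches
m2: inner = H(4f 01 36 59 70 6b) = ba; tag = H(25 6b 5c ba) = a6
m3: inner = H(4f 01 36 6a 68 64) = bc; tag = H(25 6b 5c bc) = a8
m4: inner = H(4f 01 36 4a 72 75) = b7; tag = H(25 6b 5c b7) = a3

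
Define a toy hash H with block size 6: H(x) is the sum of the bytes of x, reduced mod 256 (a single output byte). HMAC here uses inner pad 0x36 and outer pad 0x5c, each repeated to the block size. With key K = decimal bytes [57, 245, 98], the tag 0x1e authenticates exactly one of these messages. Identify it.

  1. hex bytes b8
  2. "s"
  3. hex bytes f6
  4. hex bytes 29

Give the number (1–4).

3

Key decimal bytes [57, 245, 98] = 39 f5 62 is 3 bytes ≤ B = 6; zero-pad to 6 bytes: K' = 39 f5 62 00 00 00.
K' ⊕ ipad = 0f c3 54 36 36 36; K' ⊕ opad = 65 a9 3e 5c 5c 5c.
m1: inner = H(0f c3 54 36 36 36 b8) = 80; tag = H(65 a9 3e 5c 5c 5c 80) = e0
m2: inner = H(0f c3 54 36 36 36 73) = 3b; tag = H(65 a9 3e 5c 5c 5c 3b) = 9b
m3: inner = H(0f c3 54 36 36 36 f6) = be; tag = H(65 a9 3e 5c 5c 5c be) = 1e ← matches
m4: inner = H(0f c3 54 36 36 36 29) = f1; tag = H(65 a9 3e 5c 5c 5c f1) = 51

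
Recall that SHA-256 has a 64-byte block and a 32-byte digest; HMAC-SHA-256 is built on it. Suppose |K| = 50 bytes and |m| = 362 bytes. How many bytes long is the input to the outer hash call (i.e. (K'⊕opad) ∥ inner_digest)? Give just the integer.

Key is 50 ≤ 64 bytes, zero-padded: |K'| = 64.
Outer input = (K'⊕opad) ∥ H(inner) → 64 + 32 = 96 bytes.

96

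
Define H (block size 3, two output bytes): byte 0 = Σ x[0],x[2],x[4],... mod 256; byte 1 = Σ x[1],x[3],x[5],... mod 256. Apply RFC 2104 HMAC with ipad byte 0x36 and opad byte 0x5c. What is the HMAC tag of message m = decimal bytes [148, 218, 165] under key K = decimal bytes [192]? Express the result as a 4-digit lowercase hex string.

6762

Key decimal bytes [192] = c0 is 1 byte ≤ B = 3; zero-pad to 3 bytes: K' = c0 00 00.
K' ⊕ ipad = f6 36 36.  K' ⊕ opad = 9c 5c 5c.
Inner input = (K'⊕ipad) ∥ m = f6 36 36 ∥ 94 da a5.
Inner hash: even-index sum = 518 mod 256 = 6; odd-index sum = 367 mod 256 = 111 → 06 6f.
Outer input = (K'⊕opad) ∥ inner = 9c 5c 5c ∥ 06 6f.
Outer hash (tag): even-index sum = 359 mod 256 = 103; odd-index sum = 98 mod 256 = 98 → 67 62.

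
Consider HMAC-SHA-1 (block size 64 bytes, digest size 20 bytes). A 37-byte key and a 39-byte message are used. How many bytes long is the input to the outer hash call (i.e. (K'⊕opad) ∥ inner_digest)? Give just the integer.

84

Key is 37 ≤ 64 bytes, zero-padded: |K'| = 64.
Outer input = (K'⊕opad) ∥ H(inner) → 64 + 20 = 84 bytes.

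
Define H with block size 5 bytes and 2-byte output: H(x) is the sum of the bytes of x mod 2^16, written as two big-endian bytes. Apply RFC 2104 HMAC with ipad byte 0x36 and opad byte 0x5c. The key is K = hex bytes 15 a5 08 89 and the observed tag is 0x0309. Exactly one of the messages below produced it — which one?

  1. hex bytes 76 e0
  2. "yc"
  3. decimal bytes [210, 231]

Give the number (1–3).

Key hex bytes 15 a5 08 89 is 4 bytes ≤ B = 5; zero-pad to 5 bytes: K' = 15 a5 08 89 00.
K' ⊕ ipad = 23 93 3e bf 36; K' ⊕ opad = 49 f9 54 d5 5c.
m1: inner = H(23 93 3e bf 36 76 e0) = 03 3f; tag = H(49 f9 54 d5 5c 03 3f) = 0309 ← matches
m2: inner = H(23 93 3e bf 36 79 63) = 02 c5; tag = H(49 f9 54 d5 5c 02 c5) = 038e
m3: inner = H(23 93 3e bf 36 d2 e7) = 03 a2; tag = H(49 f9 54 d5 5c 03 a2) = 036c

1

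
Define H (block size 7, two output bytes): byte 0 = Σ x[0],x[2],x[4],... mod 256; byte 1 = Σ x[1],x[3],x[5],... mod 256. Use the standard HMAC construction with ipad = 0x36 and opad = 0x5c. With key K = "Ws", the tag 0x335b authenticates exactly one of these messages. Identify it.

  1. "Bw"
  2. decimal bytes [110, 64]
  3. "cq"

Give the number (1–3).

Key "Ws" = 57 73 is 2 bytes ≤ B = 7; zero-pad to 7 bytes: K' = 57 73 00 00 00 00 00.
K' ⊕ ipad = 61 45 36 36 36 36 36; K' ⊕ opad = 0b 2f 5c 5c 5c 5c 5c.
m1: inner = H(61 45 36 36 36 36 36 42 77) = 7a f3; tag = H(0b 2f 5c 5c 5c 5c 5c 7a f3) = 1261
m2: inner = H(61 45 36 36 36 36 36 6e 40) = 43 1f; tag = H(0b 2f 5c 5c 5c 5c 5c 43 1f) = 3e2a
m3: inner = H(61 45 36 36 36 36 36 63 71) = 74 14; tag = H(0b 2f 5c 5c 5c 5c 5c 74 14) = 335b ← matches

3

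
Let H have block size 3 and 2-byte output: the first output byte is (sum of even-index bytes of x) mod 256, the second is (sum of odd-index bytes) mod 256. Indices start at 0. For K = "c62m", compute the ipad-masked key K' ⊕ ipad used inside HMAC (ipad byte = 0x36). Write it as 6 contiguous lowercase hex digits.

Key "c62m" = 63 36 32 6d is 4 bytes > B = 3, so hash it first: H(key) = 95 a3, then zero-pad to 3 bytes: K' = 95 a3 00.
XOR each byte with 0x36: 95⊕36=a3, a3⊕36=95, 00⊕36=36.

a39536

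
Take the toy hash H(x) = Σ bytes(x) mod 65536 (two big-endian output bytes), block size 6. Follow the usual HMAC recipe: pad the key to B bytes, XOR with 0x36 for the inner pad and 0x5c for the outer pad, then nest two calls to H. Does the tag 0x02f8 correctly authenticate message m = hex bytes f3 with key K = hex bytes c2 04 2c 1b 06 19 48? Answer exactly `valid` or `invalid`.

Key hex bytes c2 04 2c 1b 06 19 48 is 7 bytes > B = 6, so hash it first: H(key) = 01 74, then zero-pad to 6 bytes: K' = 01 74 00 00 00 00.
K' ⊕ ipad = 37 42 36 36 36 36; K' ⊕ opad = 5d 28 5c 5c 5c 5c.
Inner hash: sum = 55+66+54+54+54+54+243 = 580 → 02 44.
Outer hash (recomputed tag): sum = 93+40+92+92+92+92+2+68 = 571 → 02 3b.
Recomputed tag = 023b; claimed = 02f8 → mismatch.

invalid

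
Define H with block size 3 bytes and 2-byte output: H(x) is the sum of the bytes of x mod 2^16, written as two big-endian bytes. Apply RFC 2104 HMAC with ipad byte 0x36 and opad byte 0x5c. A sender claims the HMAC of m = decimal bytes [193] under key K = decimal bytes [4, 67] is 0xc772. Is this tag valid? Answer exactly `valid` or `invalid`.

Key decimal bytes [4, 67] = 04 43 is 2 bytes ≤ B = 3; zero-pad to 3 bytes: K' = 04 43 00.
K' ⊕ ipad = 32 75 36; K' ⊕ opad = 58 1f 5c.
Inner hash: sum = 50+117+54+193 = 414 → 01 9e.
Outer hash (recomputed tag): sum = 88+31+92+1+158 = 370 → 01 72.
Recomputed tag = 0172; claimed = c772 → mismatch.

invalid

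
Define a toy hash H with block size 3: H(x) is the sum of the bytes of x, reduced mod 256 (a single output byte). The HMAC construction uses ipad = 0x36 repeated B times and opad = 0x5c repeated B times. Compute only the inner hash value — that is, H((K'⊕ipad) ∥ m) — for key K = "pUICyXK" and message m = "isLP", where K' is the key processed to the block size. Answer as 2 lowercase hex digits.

3f

Key "pUICyXK" = 70 55 49 43 79 58 4b is 7 bytes > B = 3, so hash it first: H(key) = 6d, then zero-pad to 3 bytes: K' = 6d 00 00.
K' ⊕ ipad = 5b 36 36.
Inner input = 5b 36 36 ∥ 69 73 4c 50.
Inner hash: sum = 91+54+54+105+115+76+80 = 575; mod 256 = 63 → 3f.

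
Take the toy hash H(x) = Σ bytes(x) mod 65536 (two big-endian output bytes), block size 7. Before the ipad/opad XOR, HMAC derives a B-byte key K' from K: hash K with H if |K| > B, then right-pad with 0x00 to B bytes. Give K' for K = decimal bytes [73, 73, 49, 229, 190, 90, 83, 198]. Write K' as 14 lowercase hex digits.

|K| = 8 > B = 7, so first hash the key.
H(K): sum = 73+73+49+229+190+90+83+198 = 985 → 03 d9.
Zero-pad H(K) = 03 d9 to 7 bytes: K' = 03 d9 00 00 00 00 00.

03d90000000000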